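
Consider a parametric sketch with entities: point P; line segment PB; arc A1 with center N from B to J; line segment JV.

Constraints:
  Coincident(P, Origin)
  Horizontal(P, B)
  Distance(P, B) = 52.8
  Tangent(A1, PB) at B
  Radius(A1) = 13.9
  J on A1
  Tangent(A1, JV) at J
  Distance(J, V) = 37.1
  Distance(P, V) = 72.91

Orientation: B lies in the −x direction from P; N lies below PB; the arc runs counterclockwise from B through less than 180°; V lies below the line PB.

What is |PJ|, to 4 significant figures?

68.32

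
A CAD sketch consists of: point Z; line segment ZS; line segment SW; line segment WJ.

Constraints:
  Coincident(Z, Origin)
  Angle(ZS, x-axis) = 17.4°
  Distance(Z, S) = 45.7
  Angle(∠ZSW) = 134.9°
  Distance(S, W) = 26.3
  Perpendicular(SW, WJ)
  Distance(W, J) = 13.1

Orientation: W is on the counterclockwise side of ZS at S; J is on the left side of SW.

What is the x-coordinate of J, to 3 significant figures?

44.1

∠ZSW = 134.9°, so SW runs at 17.4° + (180° − 134.9°) = 62.5° from the x-axis; with |SW| = 26.3, W = S + 26.3·(cos 62.5°, sin 62.5°) = (55.8, 37.0). SW is perpendicular to WJ; with |WJ| = 13.1 on the left of SW, J = W + 13.1·(-0.887, 0.462) = (44.1, 43.0). So J.x = 44.1.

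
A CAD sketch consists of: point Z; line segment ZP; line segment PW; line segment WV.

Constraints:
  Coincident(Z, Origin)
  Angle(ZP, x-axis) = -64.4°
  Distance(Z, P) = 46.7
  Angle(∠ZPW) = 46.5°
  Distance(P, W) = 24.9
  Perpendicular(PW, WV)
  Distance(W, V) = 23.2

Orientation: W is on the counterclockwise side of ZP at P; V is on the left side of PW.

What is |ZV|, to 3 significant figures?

12.9

Z is at the origin; ZP runs at -64.4° with length 46.7, so P = 46.7·(cos -64.4°, sin -64.4°) = (20.2, -42.1). ∠ZPW = 46.5°, so PW runs at -64.4° + (180° − 46.5°) = 69.1° from the x-axis; with |PW| = 24.9, W = P + 24.9·(cos 69.1°, sin 69.1°) = (29.1, -18.9). The perpendicularity gives WV at right angles to PW; with |WV| = 23.2 on the left of PW, V = W + 23.2·(-0.934, 0.357) = (7.39, -10.6). Then |ZV| = |V − Z| = 12.9.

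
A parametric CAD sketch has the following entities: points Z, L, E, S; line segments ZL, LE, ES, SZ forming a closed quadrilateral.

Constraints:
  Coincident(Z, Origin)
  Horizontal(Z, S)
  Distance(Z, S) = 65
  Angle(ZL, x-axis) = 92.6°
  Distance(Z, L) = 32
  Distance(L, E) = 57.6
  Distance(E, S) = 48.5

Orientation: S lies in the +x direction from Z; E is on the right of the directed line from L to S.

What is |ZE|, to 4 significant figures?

29.86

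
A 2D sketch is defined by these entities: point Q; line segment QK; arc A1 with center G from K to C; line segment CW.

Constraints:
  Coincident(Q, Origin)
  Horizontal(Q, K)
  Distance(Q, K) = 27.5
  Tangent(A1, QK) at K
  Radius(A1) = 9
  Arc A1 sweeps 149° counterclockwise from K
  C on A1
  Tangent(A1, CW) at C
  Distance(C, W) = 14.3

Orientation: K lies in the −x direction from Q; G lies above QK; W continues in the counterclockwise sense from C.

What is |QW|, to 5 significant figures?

42.584

On A1, K sits at bearing -90° from G; a 149° counterclockwise sweep puts C at bearing 59°, so C = G + 9.0·(cos 59°, sin 59°) = (-22.865, 16.715). Tangency of A1 to CW means the radius GC is perpendicular to CW, so CW runs along (−sin 59°, cos 59°); with |CW| = 14.3, W = (-35.122, 24.080). Then |QW| = |W − Q| = 42.584.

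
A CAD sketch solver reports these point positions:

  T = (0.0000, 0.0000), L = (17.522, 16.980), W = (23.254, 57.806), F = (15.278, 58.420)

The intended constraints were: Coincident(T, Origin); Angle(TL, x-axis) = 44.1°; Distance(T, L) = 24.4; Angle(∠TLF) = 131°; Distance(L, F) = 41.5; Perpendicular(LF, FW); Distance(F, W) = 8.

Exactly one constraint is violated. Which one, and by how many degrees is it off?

Perpendicular(LF, FW) — off by 7.50°.

T = (0.00, 0.00) ✓; TL at 44.10° ✓; |TL| = 24.40 ✓; ∠TLF = 131.0° ✓; |LF| = 41.50 ✓; ∠(LF, FW) = 97.50° ✗; |FW| = 8.000 ✓.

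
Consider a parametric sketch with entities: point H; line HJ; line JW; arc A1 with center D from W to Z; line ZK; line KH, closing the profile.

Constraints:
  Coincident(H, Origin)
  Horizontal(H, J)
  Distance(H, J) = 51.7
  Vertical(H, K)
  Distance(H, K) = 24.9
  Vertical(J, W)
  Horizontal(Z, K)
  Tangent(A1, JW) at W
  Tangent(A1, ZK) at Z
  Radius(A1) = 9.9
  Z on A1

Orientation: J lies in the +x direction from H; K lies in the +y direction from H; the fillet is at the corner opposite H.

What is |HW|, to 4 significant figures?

53.83

H is at the origin; H and J share the same y with |HJ| = 51.7 and J on the +x side, so J = (51.70, 0.000). HK is vertical with |HK| = 24.9 and K on the +y side, so K = (0.000, 24.90). The virtual corner opposite H is at (51.70, 24.90). The tangent condition forces DW to be normal to JW and A1 meets ZK tangentially, so DZ is at right angles to ZK, with radius 9.9, so the center D sits 9.9 in from both sides at D = (41.80, 15.00). That places the tangent points at W = (51.70, 15.00) on JW and Z = (41.80, 24.90) on ZK. Then |HW| = |W − H| = 53.83.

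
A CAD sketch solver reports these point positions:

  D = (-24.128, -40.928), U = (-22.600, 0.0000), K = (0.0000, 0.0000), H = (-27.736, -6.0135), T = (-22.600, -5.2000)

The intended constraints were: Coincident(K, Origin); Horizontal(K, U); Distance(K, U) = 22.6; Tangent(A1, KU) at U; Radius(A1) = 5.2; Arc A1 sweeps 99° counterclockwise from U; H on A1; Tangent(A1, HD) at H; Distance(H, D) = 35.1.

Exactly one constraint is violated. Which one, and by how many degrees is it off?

Tangent(A1, HD) at H — off by 3.10°.

K = (0.00, 0.00) ✓; K.y = 0.00, U.y = 0.00 ✓; |KU| = 22.60 ✓; ∠(TU, UK) = 90.00° ✓; |TU| = 5.200 ✓; bearing(T→H) − bearing(T→U) = 99.00° ✓; |TH| = 5.200 ✓; ∠(TH, HD) = 93.10° ✗; |HD| = 35.10 ✓.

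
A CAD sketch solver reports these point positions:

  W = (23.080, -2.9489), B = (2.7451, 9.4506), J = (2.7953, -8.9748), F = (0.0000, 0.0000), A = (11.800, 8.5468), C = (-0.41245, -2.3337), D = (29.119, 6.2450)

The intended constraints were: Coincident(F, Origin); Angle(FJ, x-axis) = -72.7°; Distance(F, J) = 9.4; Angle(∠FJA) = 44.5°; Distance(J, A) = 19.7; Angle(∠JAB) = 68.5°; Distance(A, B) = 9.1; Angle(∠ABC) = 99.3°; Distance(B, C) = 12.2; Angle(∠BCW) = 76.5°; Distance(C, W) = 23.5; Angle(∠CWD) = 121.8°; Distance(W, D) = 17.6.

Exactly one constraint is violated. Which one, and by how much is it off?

Distance(W, D) = 17.6 — off by 6.60.

F = (0.00, 0.00) ✓; FJ at -72.70° ✓; |FJ| = 9.400 ✓; ∠FJA = 44.50° ✓; |JA| = 19.70 ✓; ∠JAB = 68.50° ✓; |AB| = 9.100 ✓; ∠ABC = 99.30° ✓; |BC| = 12.20 ✓; ∠BCW = 76.50° ✓; |CW| = 23.50 ✓; ∠CWD = 121.8° ✓; |WD| = 11.00 ✗.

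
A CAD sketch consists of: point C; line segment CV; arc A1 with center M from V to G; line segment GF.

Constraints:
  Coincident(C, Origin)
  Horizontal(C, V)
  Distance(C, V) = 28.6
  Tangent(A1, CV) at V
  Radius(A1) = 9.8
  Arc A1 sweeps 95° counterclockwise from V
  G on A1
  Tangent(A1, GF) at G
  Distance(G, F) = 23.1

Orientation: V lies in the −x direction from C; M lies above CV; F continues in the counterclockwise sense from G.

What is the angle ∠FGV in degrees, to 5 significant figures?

132.50°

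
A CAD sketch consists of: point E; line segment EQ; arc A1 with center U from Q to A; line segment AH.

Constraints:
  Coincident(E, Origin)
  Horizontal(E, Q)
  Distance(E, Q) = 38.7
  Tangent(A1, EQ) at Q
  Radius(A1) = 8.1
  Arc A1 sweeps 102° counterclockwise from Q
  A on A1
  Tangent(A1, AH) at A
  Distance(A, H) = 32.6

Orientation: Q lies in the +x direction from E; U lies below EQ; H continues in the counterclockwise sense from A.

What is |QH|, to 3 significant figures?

41.7

On A1, Q sits at bearing 90° from U; a 102° counterclockwise sweep puts A at bearing 192°, so A = U + 8.1·(cos 192°, sin 192°) = (30.8, -9.78). Since A1 is tangent to AH there, UA ⟂ AH, so AH runs along (−sin 192°, cos 192°); with |AH| = 32.6, H = (37.6, -41.7). Then |QH| = |H − Q| = 41.7.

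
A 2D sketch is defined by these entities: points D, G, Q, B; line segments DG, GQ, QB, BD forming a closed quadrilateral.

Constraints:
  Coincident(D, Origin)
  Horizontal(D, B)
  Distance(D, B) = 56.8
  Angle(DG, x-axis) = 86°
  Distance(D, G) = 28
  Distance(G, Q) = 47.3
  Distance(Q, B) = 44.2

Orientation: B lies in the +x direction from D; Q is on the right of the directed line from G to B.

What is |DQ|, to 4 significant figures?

23.56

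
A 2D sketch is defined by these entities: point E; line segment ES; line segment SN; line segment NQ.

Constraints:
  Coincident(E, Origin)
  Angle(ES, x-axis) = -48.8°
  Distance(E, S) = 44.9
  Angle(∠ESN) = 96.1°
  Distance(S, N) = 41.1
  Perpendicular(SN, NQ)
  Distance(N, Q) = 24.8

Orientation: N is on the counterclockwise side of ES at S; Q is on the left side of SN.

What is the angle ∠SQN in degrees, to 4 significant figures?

58.89°

E is at the origin; ES runs at -48.8° with length 44.9, so S = 44.9·(cos -48.8°, sin -48.8°) = (29.58, -33.78). ∠ESN = 96.1°, so SN runs at -48.8° + (180° − 96.1°) = 35.10° from the x-axis; with |SN| = 41.1, N = S + 41.1·(cos 35.10°, sin 35.10°) = (63.20, -10.15). The perpendicularity gives NQ at right angles to SN; with |NQ| = 24.8 on the left of SN, Q = N + 24.8·(-0.5750, 0.8181) = (48.94, 10.14). Then cos ∠SQN = QS·QN / (|QS||QN|), giving 58.89°.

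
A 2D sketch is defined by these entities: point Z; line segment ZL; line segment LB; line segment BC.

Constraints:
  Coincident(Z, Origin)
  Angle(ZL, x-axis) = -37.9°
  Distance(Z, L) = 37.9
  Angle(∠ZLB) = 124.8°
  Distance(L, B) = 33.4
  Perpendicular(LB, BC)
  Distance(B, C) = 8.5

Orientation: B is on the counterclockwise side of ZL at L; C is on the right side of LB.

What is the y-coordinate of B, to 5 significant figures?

-13.349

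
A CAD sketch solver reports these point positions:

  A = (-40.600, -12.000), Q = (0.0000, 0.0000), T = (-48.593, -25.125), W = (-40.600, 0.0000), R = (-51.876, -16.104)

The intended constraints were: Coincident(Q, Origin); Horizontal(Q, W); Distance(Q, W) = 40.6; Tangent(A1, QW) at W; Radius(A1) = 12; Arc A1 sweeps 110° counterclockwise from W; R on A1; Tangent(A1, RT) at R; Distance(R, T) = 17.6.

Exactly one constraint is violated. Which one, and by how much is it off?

Distance(R, T) = 17.6 — off by 8.00.

Q = (0.00, 0.00) ✓; Q.y = 0.00, W.y = 0.00 ✓; |QW| = 40.60 ✓; ∠(AW, WQ) = 90.00° ✓; |AW| = 12.00 ✓; bearing(A→R) − bearing(A→W) = 110.0° ✓; |AR| = 12.00 ✓; ∠(AR, RT) = 90.00° ✓; |RT| = 9.600 ✗.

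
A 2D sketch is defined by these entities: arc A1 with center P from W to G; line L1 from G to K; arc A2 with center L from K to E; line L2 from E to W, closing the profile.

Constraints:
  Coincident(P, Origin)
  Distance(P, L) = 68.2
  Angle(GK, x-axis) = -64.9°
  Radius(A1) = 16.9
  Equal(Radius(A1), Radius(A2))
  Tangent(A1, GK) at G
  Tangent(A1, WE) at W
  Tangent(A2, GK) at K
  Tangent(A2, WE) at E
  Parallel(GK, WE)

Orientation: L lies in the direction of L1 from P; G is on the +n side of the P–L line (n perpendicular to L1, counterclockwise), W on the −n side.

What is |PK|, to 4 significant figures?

70.26

The slot axis is L1's direction at -64.9°, so u = (cos -64.9°, sin -64.9°) = (0.4242, -0.9056) and n = (−sin -64.9°, cos -64.9°) = (0.9056, 0.4242). P is at the origin and L lies 68.2 along u from P, so L = 68.2·u = (28.93, -61.76). Tangency of A1 to both parallel lines with radius 16.9 puts G and W at P ± 16.9·n: G = (15.30, 7.169), W = (-15.30, -7.169). Equal radii place K and E the same way about L: K = L + 16.9·n = (44.23, -54.59), E = L − 16.9·n = (13.63, -68.93). Then |PK| = |K − P| = 70.26.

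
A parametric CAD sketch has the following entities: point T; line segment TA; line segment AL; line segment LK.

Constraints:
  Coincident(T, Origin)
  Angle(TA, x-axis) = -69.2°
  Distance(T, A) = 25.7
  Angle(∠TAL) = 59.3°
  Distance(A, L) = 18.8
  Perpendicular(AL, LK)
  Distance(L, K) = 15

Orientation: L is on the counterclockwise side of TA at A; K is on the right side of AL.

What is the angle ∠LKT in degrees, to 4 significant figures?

8.703°

∠TAL = 59.3°, so AL runs at -69.2° + (180° − 59.3°) = 51.50° from the x-axis; with |AL| = 18.8, L = A + 18.8·(cos 51.50°, sin 51.50°) = (20.83, -9.312). The perpendicularity gives LK at right angles to AL; with |LK| = 15.0 on the right of AL, K = L + 15.0·(0.7826, -0.6225) = (32.57, -18.65). Then cos ∠LKT = KL·KT / (|KL||KT|), giving 8.703°.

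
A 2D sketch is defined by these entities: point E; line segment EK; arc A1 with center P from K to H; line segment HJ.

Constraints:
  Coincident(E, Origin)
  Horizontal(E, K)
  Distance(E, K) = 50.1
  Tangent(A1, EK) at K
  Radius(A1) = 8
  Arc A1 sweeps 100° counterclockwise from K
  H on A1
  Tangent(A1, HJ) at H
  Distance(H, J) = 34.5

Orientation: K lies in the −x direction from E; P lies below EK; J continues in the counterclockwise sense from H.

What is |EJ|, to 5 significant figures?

67.700

E is at the origin; EK is horizontal with |EK| = 50.1 and K on the −x side, so K = (-50.100, 0.0000). A1 meets EK tangentially, so PK is at right angles to EK, so P = K + (0, -8) = (-50.100, -8.0000). On A1, K sits at bearing 90° from P; a 100° counterclockwise sweep puts H at bearing 190°, so H = P + 8.0·(cos 190°, sin 190°) = (-57.978, -9.3892). Tangency of A1 to HJ means the radius PH is perpendicular to HJ, so HJ runs along (−sin 190°, cos 190°); with |HJ| = 34.5, J = (-51.988, -43.365). Then |EJ| = |J − E| = 67.700.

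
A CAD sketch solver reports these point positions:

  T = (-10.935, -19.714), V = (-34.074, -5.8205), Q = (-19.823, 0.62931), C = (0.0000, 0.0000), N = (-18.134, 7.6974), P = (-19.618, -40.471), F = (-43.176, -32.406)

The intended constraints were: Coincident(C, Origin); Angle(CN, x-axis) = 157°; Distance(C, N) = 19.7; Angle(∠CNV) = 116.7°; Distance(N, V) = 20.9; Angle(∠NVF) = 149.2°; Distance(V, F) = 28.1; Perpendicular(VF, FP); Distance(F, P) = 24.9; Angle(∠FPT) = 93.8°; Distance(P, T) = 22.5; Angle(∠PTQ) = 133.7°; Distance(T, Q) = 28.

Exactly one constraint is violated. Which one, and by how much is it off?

Distance(T, Q) = 28 — off by 5.80.

C = (0.00, 0.00) ✓; CN at 157.0° ✓; |CN| = 19.70 ✓; ∠CNV = 116.7° ✓; |NV| = 20.90 ✓; ∠NVF = 149.2° ✓; |VF| = 28.10 ✓; ∠(VF, FP) = 90.00° ✓; |FP| = 24.90 ✓; ∠FPT = 93.80° ✓; |PT| = 22.50 ✓; ∠PTQ = 133.7° ✓; |TQ| = 22.20 ✗.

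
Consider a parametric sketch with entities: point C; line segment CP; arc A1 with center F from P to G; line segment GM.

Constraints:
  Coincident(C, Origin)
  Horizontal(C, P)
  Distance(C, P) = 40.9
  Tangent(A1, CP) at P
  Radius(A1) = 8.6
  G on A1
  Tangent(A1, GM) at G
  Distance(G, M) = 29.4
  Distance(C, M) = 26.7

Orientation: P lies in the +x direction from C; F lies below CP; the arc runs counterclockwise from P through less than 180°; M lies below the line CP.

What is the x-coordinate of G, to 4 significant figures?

34.92

C is at the origin; CP is horizontal with |CP| = 40.9 and P on the +x side, so P = (40.90, 0.000). The tangent condition forces FP to be normal to CP, so F = P + (0, -8.6) = (40.90, -8.600). Since FG ⟂ GM (tangency), |FM| = √(8.6² + 29.4²) = 30.63 regardless of where G sits on A1. So M lies on both circle(C, 26.7) and circle(F, 30.63); the below-CP intersection is M = (13.79, -22.86). G is the foot of the tangent from M: G = (34.92, -2.419).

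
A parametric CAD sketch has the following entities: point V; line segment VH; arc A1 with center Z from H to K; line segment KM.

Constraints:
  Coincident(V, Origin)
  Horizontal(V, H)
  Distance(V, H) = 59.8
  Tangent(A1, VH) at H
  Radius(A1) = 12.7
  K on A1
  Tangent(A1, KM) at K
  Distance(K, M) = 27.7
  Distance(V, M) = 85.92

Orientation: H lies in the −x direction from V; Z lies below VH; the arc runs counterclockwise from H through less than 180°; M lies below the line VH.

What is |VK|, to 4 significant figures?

73.05

V is at the origin; V and H share the same y with |VH| = 59.8 and H on the −x side, so H = (-59.80, 0.000). A1 meets VH tangentially, so ZH is at right angles to VH, so Z = H + (0, -12.7) = (-59.80, -12.70). Since ZK ⟂ KM (tangency), |ZM| = √(12.7² + 27.7²) = 30.47 regardless of where K sits on A1. So M lies on both circle(V, 85.92) and circle(Z, 30.47); the below-VH intersection is M = (-77.20, -37.72). K is the foot of the tangent from M: K = (-72.30, -10.45).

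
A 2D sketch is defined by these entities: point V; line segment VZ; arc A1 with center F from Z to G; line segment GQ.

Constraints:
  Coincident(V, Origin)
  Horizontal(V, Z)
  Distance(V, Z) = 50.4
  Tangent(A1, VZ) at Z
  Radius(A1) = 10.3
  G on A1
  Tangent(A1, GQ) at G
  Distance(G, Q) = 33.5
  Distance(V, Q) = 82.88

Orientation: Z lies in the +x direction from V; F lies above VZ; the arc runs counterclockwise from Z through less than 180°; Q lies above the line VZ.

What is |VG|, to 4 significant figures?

59.79

V is at the origin; V and Z share the same y with |VZ| = 50.4 and Z on the +x side, so Z = (50.40, 0.000). Since A1 is tangent to VZ there, FZ ⟂ VZ, so F = Z + (0, 10.3) = (50.40, 10.30). Since FG ⟂ GQ (tangency), |FQ| = √(10.3² + 33.5²) = 35.05 regardless of where G sits on A1. So Q lies on both circle(V, 82.88) and circle(F, 35.05); the above-VZ intersection is Q = (75.01, 35.26). G is the foot of the tangent from Q: G = (59.54, 5.543).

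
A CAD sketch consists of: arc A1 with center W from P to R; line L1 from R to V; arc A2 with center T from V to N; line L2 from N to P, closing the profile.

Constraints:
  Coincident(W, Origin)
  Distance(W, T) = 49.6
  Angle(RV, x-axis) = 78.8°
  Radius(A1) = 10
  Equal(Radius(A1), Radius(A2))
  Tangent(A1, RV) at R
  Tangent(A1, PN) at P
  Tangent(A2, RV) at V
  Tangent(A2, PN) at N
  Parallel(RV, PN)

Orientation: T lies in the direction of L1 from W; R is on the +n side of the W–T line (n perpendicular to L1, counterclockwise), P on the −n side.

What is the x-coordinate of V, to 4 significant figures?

-0.1755

The slot axis is L1's direction at 78.8°, so u = (cos 78.8°, sin 78.8°) = (0.1942, 0.9810) and n = (−sin 78.8°, cos 78.8°) = (-0.9810, 0.1942). W is at the origin and T lies 49.6 along u from W, so T = 49.6·u = (9.634, 48.66). Tangency of A1 to both parallel lines with radius 10.0 puts R and P at W ± 10.0·n: R = (-9.810, 1.942), P = (9.810, -1.942). Equal radii place V and N the same way about T: V = T + 10.0·n = (-0.1755, 50.60), N = T − 10.0·n = (19.44, 46.71). So V.x = -0.1755.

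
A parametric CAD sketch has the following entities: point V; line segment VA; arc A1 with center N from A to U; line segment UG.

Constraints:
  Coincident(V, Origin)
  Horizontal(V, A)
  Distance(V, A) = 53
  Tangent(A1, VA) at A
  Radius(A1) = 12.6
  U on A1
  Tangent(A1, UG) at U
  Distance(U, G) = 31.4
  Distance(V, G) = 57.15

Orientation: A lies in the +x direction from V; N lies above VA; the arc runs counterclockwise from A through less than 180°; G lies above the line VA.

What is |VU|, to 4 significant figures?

65.19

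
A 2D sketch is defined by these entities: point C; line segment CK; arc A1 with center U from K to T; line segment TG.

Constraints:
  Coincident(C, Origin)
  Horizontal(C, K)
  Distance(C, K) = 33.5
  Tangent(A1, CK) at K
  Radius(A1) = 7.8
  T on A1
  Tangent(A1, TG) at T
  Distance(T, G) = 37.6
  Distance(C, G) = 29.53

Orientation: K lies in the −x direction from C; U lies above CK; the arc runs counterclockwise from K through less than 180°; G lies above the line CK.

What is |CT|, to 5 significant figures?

27.984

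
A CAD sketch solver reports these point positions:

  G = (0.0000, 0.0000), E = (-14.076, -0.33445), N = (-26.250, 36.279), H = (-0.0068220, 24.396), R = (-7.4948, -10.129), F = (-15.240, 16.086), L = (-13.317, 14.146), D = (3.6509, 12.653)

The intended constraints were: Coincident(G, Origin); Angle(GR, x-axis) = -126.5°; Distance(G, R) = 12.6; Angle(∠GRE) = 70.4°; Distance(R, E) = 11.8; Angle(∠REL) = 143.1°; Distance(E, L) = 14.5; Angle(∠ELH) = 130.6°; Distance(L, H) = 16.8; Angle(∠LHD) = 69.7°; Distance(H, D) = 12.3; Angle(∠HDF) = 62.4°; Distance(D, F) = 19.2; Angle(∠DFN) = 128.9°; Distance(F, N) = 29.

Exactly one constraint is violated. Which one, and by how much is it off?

Distance(F, N) = 29 — off by 6.00.

G = (0.00, 0.00) ✓; GR at -126.5° ✓; |GR| = 12.60 ✓; ∠GRE = 70.40° ✓; |RE| = 11.80 ✓; ∠REL = 143.1° ✓; |EL| = 14.50 ✓; ∠ELH = 130.6° ✓; |LH| = 16.80 ✓; ∠LHD = 69.70° ✓; |HD| = 12.30 ✓; ∠HDF = 62.40° ✓; |DF| = 19.20 ✓; ∠DFN = 128.9° ✓; |FN| = 23.00 ✗.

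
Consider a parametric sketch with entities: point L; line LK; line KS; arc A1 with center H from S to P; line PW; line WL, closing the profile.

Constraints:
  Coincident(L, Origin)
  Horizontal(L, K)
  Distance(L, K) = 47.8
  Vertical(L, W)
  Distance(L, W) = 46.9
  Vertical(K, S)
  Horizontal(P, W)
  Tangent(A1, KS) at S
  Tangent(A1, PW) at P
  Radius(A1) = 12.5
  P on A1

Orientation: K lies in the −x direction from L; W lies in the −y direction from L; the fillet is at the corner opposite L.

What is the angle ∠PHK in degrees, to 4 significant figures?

160.0°

The virtual corner opposite L is at (-47.80, -46.90). A1 meets KS tangentially, so HS is at right angles to KS and A1 meets PW tangentially, so HP is at right angles to PW, with radius 12.5, so the center H sits 12.5 in from both sides at H = (-35.30, -34.40). That places the tangent points at S = (-47.80, -34.40) on KS and P = (-35.30, -46.90) on PW. Then cos ∠PHK = HP·HK / (|HP||HK|), giving 160.0°.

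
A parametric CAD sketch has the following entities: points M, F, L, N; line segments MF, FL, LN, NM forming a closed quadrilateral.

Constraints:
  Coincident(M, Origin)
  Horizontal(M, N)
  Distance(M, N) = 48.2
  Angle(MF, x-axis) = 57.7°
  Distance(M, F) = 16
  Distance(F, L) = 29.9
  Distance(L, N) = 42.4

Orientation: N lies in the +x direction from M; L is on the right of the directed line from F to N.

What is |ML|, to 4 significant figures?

18.72

M is at the origin; M and N share the same y with |MN| = 48.2 and N in +x, so N = (48.2, 0). MF runs at 57.7° with |MF| = 16.0, so F = (8.550, 13.52). L is determined by |FL| = 29.9 and |LN| = 42.4 together: it lies at the intersection of circle(F, 29.9) and circle(N, 42.4). With |FN| = 41.89, the foot of the radical line on FN is 10.16 from F and the perpendicular offset is √(29.9² − 10.16²) = 28.12. Taking the right-of-FN solution: L = (9.088, -16.37).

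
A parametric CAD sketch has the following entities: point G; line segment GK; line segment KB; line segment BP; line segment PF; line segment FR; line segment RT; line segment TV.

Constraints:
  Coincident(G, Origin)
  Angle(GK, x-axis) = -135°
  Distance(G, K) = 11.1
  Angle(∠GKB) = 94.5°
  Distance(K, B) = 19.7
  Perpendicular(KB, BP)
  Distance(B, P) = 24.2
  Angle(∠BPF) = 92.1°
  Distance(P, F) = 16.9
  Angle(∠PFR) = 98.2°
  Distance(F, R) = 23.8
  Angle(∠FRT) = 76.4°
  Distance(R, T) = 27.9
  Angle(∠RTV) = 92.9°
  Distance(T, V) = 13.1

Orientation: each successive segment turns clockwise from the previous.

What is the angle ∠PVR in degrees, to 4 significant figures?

78.63°

G is at the origin; GK runs at -135.0° with length 11.1, so K = (-7.849, -7.849). ∠GKB = 94.5° gives KB at 139.5° from the x-axis; with |KB| = 19.7, B = (-22.83, 4.945). KB is perpendicular to BP, so BP runs at 49.50°; with |BP| = 24.2, P = (-7.112, 23.35). ∠BPF = 92.1° gives PF at -38.40° from the x-axis; with |PF| = 16.9, F = (6.132, 12.85). ∠PFR = 98.2° gives FR at -120.2° from the x-axis; with |FR| = 23.8, R = (-5.840, -7.720). ∠FRT = 76.4° gives RT at 136.2° from the x-axis; with |RT| = 27.9, T = (-25.98, 11.59). ∠RTV = 92.9° gives TV at 49.10° from the x-axis; with |TV| = 13.1, V = (-17.40, 21.49). Then cos ∠PVR = VP·VR / (|VP||VR|), giving 78.63°.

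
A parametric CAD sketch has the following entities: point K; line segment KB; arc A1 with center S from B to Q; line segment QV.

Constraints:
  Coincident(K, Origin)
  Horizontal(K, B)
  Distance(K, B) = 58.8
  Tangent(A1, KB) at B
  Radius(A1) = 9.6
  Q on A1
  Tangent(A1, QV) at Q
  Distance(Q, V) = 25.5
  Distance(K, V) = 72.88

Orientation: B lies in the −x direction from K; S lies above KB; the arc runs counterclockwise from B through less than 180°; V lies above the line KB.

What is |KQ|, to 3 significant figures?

52.5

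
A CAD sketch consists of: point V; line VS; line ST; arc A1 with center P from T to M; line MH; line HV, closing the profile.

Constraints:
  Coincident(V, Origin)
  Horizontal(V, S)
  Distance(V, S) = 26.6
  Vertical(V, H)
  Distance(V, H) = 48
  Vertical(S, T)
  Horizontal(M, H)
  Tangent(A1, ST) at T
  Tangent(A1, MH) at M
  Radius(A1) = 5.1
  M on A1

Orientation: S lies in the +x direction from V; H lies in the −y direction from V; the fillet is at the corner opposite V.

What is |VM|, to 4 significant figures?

52.60

The virtual corner opposite V is at (26.60, -48.00). Tangency of A1 to ST means the radius PT is perpendicular to ST and the tangent condition forces PM to be normal to MH, with radius 5.1, so the center P sits 5.1 in from both sides at P = (21.50, -42.90). That places the tangent points at T = (26.60, -42.90) on ST and M = (21.50, -48.00) on MH. Then |VM| = |M − V| = 52.60.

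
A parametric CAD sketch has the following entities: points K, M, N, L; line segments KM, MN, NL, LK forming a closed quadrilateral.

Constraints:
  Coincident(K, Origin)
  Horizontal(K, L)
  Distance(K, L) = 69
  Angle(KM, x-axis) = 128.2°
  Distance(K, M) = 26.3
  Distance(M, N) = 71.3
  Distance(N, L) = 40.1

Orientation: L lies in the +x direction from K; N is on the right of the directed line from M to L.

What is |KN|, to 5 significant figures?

45.820

K is at the origin; KL is horizontal with |KL| = 69.0 and L in +x, so L = (69.0, 0). KM runs at 128.2° with |KM| = 26.3, so M = (-16.264, 20.668). N is determined by |MN| = 71.3 and |NL| = 40.1 together: it lies at the intersection of circle(M, 71.3) and circle(L, 40.1). With |ML| = 87.733, the foot of the radical line on ML is 63.675 from M and the perpendicular offset is √(71.3² − 63.675²) = 32.081. Taking the right-of-ML solution: N = (38.061, -25.511).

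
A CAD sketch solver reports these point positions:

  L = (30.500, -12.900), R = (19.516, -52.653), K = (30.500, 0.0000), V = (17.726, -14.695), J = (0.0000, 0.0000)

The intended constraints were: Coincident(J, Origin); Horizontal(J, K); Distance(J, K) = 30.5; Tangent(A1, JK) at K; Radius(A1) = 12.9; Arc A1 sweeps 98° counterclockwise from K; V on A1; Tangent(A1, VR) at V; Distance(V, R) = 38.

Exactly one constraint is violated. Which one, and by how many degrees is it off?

Tangent(A1, VR) at V — off by 5.30°.

J = (0.00, 0.00) ✓; J.y = 0.00, K.y = 0.00 ✓; |JK| = 30.50 ✓; ∠(LK, KJ) = 90.00° ✓; |LK| = 12.90 ✓; bearing(L→V) − bearing(L→K) = 98.00° ✓; |LV| = 12.90 ✓; ∠(LV, VR) = 95.30° ✗; |VR| = 38.00 ✓.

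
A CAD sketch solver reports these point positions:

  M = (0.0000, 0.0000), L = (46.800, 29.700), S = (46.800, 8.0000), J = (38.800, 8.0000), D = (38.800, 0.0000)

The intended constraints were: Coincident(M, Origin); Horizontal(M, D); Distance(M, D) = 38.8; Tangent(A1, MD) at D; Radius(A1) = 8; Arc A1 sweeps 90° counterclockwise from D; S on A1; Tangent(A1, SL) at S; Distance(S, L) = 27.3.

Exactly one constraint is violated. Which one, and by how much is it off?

Distance(S, L) = 27.3 — off by 5.60.

M = (0.00, 0.00) ✓; M.y = 0.00, D.y = 0.00 ✓; |MD| = 38.80 ✓; ∠(JD, DM) = 90.00° ✓; |JD| = 8.000 ✓; bearing(J→S) − bearing(J→D) = 90.00° ✓; |JS| = 8.000 ✓; ∠(JS, SL) = 90.00° ✓; |SL| = 21.70 ✗.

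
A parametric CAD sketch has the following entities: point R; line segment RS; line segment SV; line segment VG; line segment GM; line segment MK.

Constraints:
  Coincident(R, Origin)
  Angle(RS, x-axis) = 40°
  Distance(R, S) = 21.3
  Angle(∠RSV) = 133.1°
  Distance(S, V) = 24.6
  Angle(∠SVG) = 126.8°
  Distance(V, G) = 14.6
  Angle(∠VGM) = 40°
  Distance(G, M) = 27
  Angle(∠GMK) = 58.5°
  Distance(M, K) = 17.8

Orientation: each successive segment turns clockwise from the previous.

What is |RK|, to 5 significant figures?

40.981

R is at the origin; RS runs at 40.0° with length 21.3, so S = (16.317, 13.691). ∠RSV = 133.1° gives SV at -6.9000° from the x-axis; with |SV| = 24.6, V = (40.739, 10.736). ∠SVG = 126.8° gives VG at -60.100° from the x-axis; with |VG| = 14.6, G = (48.016, -1.9207). ∠VGM = 40.0° gives GM at 159.90° from the x-axis; with |GM| = 27.0, M = (22.661, 7.3581). ∠GMK = 58.5° gives MK at 38.400° from the x-axis; with |MK| = 17.8, K = (36.611, 18.415). Then |RK| = |K − R| = 40.981.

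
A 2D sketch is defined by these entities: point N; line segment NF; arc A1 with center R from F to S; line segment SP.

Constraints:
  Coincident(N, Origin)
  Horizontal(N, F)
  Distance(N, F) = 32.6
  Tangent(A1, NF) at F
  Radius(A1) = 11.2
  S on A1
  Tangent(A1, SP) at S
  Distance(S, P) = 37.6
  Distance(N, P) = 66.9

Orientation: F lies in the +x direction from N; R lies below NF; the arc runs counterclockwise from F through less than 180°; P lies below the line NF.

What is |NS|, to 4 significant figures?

29.86

N is at the origin; NF is horizontal with |NF| = 32.6 and F on the +x side, so F = (32.60, 0.000). Since A1 is tangent to NF there, RF ⟂ NF, so R = F + (0, -11.2) = (32.60, -11.20). Since RS ⟂ SP (tangency), |RP| = √(11.2² + 37.6²) = 39.23 regardless of where S sits on A1. So P lies on both circle(N, 66.9) and circle(R, 39.23); the below-NF intersection is P = (46.86, -47.75). S is the foot of the tangent from P: S = (23.76, -18.08).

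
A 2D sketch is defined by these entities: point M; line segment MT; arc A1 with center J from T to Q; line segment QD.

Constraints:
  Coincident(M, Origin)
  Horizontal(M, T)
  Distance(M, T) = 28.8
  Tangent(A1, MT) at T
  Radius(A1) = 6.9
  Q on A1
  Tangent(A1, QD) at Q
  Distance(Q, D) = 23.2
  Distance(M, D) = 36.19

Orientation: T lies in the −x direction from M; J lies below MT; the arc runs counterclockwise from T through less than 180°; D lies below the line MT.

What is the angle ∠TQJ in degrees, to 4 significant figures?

26.91°

M is at the origin; MT is horizontal with |MT| = 28.8 and T on the −x side, so T = (-28.80, 0.000). Tangency of A1 to MT means the radius JT is perpendicular to MT, so J = T + (0, -6.9) = (-28.80, -6.900). Since JQ ⟂ QD (tangency), |JD| = √(6.9² + 23.2²) = 24.20 regardless of where Q sits on A1. So D lies on both circle(M, 36.19) and circle(J, 24.20); the below-MT intersection is D = (-20.68, -29.70). Q is the foot of the tangent from D: Q = (-34.37, -10.97).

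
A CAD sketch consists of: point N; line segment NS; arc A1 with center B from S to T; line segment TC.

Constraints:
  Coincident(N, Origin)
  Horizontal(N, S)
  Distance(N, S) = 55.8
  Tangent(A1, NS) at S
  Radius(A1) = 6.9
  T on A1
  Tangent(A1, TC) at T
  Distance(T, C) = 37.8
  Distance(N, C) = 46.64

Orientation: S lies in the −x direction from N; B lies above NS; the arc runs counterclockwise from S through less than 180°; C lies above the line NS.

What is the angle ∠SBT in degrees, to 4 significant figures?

58.55°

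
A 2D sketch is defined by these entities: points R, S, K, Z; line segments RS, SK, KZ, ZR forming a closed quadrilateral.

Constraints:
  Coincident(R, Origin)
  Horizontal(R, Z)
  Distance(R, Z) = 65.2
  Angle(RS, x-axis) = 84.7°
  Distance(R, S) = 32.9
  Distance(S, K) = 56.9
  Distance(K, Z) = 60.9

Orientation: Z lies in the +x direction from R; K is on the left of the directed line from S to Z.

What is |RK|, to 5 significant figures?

79.935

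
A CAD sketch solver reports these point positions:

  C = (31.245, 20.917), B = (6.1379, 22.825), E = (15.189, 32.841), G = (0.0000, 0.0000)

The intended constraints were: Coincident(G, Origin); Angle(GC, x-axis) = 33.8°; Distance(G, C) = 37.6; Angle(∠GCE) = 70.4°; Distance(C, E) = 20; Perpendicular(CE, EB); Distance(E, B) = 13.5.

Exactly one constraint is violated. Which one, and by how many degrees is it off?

Perpendicular(CE, EB) — off by 5.50°.

G = (0.00, 0.00) ✓; GC at 33.80° ✓; |GC| = 37.60 ✓; ∠GCE = 70.40° ✓; |CE| = 20.00 ✓; ∠(CE, EB) = 84.50° ✗; |EB| = 13.50 ✓.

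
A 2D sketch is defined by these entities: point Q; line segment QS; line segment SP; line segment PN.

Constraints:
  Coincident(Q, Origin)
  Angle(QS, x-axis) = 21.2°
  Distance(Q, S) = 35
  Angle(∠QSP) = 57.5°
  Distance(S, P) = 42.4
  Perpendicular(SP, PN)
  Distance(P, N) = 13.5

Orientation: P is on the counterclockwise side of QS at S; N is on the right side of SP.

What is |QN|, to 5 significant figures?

49.064

Q is at the origin; QS runs at 21.2° with length 35.0, so S = 35.0·(cos 21.2°, sin 21.2°) = (32.631, 12.657). ∠QSP = 57.5°, so SP runs at 21.2° + (180° − 57.5°) = 143.70° from the x-axis; with |SP| = 42.4, P = S + 42.4·(cos 143.70°, sin 143.70°) = (-1.5400, 37.758). SP ⟂ PN; with |PN| = 13.5 on the right of SP, N = P + 13.5·(0.59201, 0.80593) = (6.4522, 48.638). Then |QN| = |N − Q| = 49.064.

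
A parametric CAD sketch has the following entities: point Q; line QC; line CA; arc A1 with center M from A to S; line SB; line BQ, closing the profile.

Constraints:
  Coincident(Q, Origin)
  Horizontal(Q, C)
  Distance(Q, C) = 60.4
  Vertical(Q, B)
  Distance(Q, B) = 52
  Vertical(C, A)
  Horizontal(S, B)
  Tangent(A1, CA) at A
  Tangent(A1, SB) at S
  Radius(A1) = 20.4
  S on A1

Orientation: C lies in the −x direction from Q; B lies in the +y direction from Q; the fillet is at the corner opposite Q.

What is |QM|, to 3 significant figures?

51.0

QB is vertical with |QB| = 52.0 and B on the +y side, so B = (0.00, 52.0). The virtual corner opposite Q is at (-60.4, 52.0). A1 meets CA tangentially, so MA is at right angles to CA and tangency of A1 to SB means the radius MS is perpendicular to SB, with radius 20.4, so the center M sits 20.4 in from both sides at M = (-40.0, 31.6). Then |QM| = |M − Q| = 51.0.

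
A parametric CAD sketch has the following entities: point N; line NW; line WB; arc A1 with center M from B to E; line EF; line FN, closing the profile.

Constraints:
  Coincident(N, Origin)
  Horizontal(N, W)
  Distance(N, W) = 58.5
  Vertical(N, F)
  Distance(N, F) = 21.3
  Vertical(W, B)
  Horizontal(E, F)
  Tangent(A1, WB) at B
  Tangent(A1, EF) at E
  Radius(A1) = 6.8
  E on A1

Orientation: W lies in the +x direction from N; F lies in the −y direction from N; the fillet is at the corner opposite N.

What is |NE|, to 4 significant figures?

55.92

N is at the origin; NW is horizontal with |NW| = 58.5 and W on the +x side, so W = (58.50, 0.000). N and F share the same x with |NF| = 21.3 and F on the −y side, so F = (0.000, -21.30). The virtual corner opposite N is at (58.50, -21.30). Tangency of A1 to WB means the radius MB is perpendicular to WB and since A1 is tangent to EF there, ME ⟂ EF, with radius 6.8, so the center M sits 6.8 in from both sides at M = (51.70, -14.50). That places the tangent points at B = (58.50, -14.50) on WB and E = (51.70, -21.30) on EF. Then |NE| = |E − N| = 55.92.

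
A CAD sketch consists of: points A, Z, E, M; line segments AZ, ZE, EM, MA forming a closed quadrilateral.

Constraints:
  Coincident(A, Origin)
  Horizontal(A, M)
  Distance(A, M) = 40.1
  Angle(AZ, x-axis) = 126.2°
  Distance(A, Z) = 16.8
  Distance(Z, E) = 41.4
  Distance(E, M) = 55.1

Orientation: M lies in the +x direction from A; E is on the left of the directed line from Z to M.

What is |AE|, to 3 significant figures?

49.7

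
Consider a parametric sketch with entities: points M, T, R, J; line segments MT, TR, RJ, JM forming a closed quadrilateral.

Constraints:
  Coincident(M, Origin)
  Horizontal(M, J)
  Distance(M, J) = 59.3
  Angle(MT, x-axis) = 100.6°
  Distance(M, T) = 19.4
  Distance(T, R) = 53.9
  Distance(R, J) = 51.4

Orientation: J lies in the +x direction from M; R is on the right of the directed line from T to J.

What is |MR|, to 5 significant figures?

35.247

Checks: |TR| = 53.90 ✓; |RJ| = 51.40 ✓.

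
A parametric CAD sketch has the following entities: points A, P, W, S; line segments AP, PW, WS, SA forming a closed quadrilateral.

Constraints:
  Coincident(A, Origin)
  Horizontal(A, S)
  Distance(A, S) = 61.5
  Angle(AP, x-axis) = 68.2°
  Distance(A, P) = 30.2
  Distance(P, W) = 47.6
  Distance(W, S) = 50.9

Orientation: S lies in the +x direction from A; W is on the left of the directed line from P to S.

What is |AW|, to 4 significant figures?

73.26

Checks: |PW| = 47.60 ✓; |WS| = 50.90 ✓.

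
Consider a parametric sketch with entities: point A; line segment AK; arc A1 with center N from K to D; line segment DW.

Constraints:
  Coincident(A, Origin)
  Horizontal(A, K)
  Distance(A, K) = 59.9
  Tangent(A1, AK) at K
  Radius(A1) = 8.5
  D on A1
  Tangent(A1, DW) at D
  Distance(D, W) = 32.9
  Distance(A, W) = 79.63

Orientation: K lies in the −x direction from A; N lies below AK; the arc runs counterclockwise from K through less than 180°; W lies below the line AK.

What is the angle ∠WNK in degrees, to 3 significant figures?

166°

Checks: |AK| = 59.90 ✓; |ND| = 8.500 ✓; ∠(ND, DW) = 90.00° ✓; |DW| = 32.90 ✓; |AW| = 79.63 ✓.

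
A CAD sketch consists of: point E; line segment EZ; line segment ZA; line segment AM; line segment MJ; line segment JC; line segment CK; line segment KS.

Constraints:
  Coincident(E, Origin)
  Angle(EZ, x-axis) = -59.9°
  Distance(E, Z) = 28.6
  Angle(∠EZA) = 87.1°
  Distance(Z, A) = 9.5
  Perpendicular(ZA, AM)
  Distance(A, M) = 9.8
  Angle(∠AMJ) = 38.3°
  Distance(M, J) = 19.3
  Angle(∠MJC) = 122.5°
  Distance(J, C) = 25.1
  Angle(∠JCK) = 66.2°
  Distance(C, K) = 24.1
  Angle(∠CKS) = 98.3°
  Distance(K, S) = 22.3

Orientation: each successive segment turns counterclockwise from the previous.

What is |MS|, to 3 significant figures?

4.26

E is at the origin; EZ runs at -59.9° with length 28.6, so Z = (14.3, -24.7). ∠EZA = 87.1° gives ZA at 33.0° from the x-axis; with |ZA| = 9.5, A = (22.3, -19.6). The perpendicularity gives AM at right angles to ZA, so AM runs at 123°; with |AM| = 9.8, M = (17.0, -11.4). ∠AMJ = 38.3° gives MJ at -95.3° from the x-axis; with |MJ| = 19.3, J = (15.2, -30.6). ∠MJC = 122.5° gives JC at -37.8° from the x-axis; with |JC| = 25.1, C = (35.0, -46.0). ∠JCK = 66.2° gives CK at 76.0° from the x-axis; with |CK| = 24.1, K = (40.9, -22.6). ∠CKS = 98.3° gives KS at 158° from the x-axis; with |KS| = 22.3, S = (20.2, -14.1). Then |MS| = |S − M| = 4.26.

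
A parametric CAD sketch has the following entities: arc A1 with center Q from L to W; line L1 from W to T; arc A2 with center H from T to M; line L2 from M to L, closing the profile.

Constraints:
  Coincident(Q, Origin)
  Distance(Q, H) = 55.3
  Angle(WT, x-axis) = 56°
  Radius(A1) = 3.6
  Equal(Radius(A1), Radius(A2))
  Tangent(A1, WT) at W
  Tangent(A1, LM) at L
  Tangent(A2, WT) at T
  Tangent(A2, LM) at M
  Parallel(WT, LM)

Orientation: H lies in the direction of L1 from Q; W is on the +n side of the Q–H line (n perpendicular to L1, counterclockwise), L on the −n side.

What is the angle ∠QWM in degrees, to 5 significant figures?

82.582°

Tangency of A1 to both parallel lines with radius 3.6 puts W and L at Q ± 3.6·n: W = (-2.9845, 2.0131), L = (2.9845, -2.0131). Equal radii place T and M the same way about H: T = H + 3.6·n = (27.939, 47.859), M = H − 3.6·n = (33.908, 43.833). Then cos ∠QWM = WQ·WM / (|WQ||WM|), giving 82.582°.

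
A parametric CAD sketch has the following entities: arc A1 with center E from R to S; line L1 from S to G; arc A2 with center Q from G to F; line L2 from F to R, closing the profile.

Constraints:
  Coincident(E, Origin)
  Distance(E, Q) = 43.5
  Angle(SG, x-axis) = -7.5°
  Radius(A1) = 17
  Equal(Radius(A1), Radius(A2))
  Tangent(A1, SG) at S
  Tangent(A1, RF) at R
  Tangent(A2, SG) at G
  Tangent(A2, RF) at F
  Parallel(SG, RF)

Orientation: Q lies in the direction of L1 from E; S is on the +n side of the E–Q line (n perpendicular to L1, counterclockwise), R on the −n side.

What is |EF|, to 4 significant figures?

46.70

The slot axis is L1's direction at -7.5°, so u = (cos -7.5°, sin -7.5°) = (0.9914, -0.1305) and n = (−sin -7.5°, cos -7.5°) = (0.1305, 0.9914). E is at the origin and Q lies 43.5 along u from E, so Q = 43.5·u = (43.13, -5.678). Tangency of A1 to both parallel lines with radius 17.0 puts S and R at E ± 17.0·n: S = (2.219, 16.85), R = (-2.219, -16.85). Equal radii place G and F the same way about Q: G = Q + 17.0·n = (45.35, 11.18), F = Q − 17.0·n = (40.91, -22.53). Then |EF| = |F − E| = 46.70.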